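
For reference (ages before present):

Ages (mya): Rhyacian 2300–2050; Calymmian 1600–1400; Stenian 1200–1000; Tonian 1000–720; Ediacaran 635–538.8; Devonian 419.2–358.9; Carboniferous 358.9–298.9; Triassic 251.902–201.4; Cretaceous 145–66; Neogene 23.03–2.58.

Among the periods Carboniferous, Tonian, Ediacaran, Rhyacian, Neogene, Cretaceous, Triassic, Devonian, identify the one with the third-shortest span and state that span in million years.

Durations: Carboniferous 60; Tonian 280; Ediacaran 96.2; Rhyacian 250; Neogene 20.45; Cretaceous 79; Triassic 50.502; Devonian 60.3 Myr.
Sorted shortest-first: Neogene (20.45), Triassic (50.502), Carboniferous (60), Devonian (60.3), Cretaceous (79), Ediacaran (96.2), Rhyacian (250), Tonian (280).
The third shortest is Carboniferous at 60 Myr.

Carboniferous, 60 million years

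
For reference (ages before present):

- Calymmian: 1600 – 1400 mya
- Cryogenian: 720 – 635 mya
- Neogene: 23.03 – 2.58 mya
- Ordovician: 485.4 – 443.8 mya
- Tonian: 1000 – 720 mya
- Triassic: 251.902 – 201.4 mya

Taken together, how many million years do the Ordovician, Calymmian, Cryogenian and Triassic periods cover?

377.102 million years

Each duration: Ordovician = 41.6; Calymmian = 200; Cryogenian = 85; Triassic = 50.502.
Sum: 41.6 + 200 + 85 + 50.502 = 377.102 Myr.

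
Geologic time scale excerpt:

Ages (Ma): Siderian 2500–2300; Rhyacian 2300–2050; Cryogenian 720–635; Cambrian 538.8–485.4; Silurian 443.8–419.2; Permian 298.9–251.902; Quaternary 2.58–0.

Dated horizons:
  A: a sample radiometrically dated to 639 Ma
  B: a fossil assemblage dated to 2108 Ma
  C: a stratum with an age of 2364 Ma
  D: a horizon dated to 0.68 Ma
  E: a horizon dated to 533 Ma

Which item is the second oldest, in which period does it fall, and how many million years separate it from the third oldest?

B, in the Rhyacian; 1469 million years to A

Larger Ma means older, so oldest first: C 2364 > B 2108 > A 639 > E 533 > D 0.68.
Counting 2 along gives B (2108 Ma); the excerpt puts that inside the Rhyacian, 2300–2050 Ma.
Next in line is A (639 Ma), and 2108 − 639 = 1469 Myr.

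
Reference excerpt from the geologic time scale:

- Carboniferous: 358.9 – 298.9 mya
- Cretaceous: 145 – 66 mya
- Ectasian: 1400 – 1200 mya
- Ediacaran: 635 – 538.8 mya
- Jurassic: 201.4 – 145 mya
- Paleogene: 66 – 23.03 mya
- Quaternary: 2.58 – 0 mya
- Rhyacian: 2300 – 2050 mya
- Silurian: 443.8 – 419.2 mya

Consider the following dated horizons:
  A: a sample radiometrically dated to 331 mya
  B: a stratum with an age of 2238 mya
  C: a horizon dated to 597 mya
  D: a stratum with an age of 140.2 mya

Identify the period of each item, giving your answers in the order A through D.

A — Carboniferous; B — Rhyacian; C — Ediacaran; D — Cretaceous

Match each age against the start–end ranges in the excerpt: A = 331 Ma → Carboniferous (358.9–298.9); B = 2238 Ma → Rhyacian (2300–2050); C = 597 Ma → Ediacaran (635–538.8); D = 140.2 Ma → Cretaceous (145–66).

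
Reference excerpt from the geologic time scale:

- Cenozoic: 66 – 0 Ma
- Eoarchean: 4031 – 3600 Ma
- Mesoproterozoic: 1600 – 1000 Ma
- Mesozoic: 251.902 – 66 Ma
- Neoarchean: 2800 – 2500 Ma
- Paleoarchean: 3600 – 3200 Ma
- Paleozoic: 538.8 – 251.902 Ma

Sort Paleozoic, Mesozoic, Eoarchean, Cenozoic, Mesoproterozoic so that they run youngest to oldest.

Read off each span (Ma): Paleozoic 538.8–251.902; Mesozoic 251.902–66; Eoarchean 4031–3600; Cenozoic 66–0; Mesoproterozoic 1600–1000.
Larger Ma is older, so oldest→youngest is Eoarchean, Mesoproterozoic, Paleozoic, Mesozoic, Cenozoic; reverse it for youngest→oldest.

Cenozoic, Mesozoic, Paleozoic, Mesoproterozoic, Eoarchean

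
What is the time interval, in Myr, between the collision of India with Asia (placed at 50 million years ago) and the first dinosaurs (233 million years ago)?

183 million years

233 − 50 = 183 million years.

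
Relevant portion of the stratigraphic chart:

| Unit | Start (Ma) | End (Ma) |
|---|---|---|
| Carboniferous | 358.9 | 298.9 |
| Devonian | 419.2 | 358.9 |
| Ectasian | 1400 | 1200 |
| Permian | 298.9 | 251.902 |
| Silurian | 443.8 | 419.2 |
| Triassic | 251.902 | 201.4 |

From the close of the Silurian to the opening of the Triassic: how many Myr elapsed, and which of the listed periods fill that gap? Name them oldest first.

167.298 million years; Devonian, Carboniferous, Permian

The Silurian closes at 419.2 Ma and the Triassic opens at 251.902 Ma, so the interval is 419.2 − 251.902 = 167.298 Myr.
A period fits inside if it starts at or after 419.2 Ma and ends at or before 251.902 Ma; oldest first that gives Devonian, Carboniferous, Permian.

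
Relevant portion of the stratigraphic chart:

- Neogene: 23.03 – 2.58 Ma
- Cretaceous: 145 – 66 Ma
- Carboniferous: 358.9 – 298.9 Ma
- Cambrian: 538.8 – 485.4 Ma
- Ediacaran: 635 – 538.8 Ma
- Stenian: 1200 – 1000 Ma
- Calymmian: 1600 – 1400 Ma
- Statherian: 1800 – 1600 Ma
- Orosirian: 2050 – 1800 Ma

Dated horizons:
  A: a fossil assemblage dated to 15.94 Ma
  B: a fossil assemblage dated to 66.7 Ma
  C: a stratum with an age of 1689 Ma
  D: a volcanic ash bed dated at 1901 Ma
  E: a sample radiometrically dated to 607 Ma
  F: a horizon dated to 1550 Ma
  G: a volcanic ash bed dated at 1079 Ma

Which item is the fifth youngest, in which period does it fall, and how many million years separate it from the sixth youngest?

Smaller Ma means younger, so youngest first: A 15.94 < B 66.7 < E 607 < G 1079 < F 1550 < C 1689 < D 1901.
Counting 5 along gives F (1550 Ma); the excerpt puts that inside the Calymmian, 1600–1400 Ma.
Next in line is C (1689 Ma), and 1689 − 1550 = 139 Myr.

F, in the Calymmian; 139 million years to C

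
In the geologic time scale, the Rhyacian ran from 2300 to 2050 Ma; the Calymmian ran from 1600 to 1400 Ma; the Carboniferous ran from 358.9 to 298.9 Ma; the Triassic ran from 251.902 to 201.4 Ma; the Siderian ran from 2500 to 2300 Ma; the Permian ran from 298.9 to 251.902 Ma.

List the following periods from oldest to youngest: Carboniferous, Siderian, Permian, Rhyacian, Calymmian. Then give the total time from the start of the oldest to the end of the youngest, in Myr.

From the excerpt: Carboniferous 358.9–298.9; Siderian 2500–2300; Permian 298.9–251.902; Rhyacian 2300–2050; Calymmian 1600–1400 (Ma).
Larger Ma is earlier, so the oldest is Siderian and the youngest is Permian; oldest to youngest: Siderian, Rhyacian, Calymmian, Carboniferous, Permian.
Oldest start 2500 minus youngest end 251.902 gives 2248.098 Myr overall.

Siderian, Rhyacian, Calymmian, Carboniferous, Permian; total span 2248.098 Myr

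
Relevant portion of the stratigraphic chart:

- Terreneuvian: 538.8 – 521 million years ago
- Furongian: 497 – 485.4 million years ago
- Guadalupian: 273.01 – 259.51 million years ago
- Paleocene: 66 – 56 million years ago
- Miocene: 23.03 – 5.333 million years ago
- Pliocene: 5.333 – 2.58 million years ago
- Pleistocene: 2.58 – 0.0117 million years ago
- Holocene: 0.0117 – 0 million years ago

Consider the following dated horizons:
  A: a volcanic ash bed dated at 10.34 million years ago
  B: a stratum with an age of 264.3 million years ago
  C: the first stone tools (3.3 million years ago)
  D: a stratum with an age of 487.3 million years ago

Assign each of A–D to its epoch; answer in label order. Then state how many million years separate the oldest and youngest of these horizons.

Match each age against the start–end ranges in the excerpt: A = 10.34 Ma → Miocene (23.03–5.333); B = 264.3 Ma → Guadalupian (273.01–259.51); C = 3.3 Ma → Pliocene (5.333–2.58); D = 487.3 Ma → Furongian (497–485.4).
The largest age is 487.3 Ma and the smallest is 3.3 Ma; their difference is 484 Myr.

A — Miocene; B — Guadalupian; C — Pliocene; D — Furongian; span 484 million years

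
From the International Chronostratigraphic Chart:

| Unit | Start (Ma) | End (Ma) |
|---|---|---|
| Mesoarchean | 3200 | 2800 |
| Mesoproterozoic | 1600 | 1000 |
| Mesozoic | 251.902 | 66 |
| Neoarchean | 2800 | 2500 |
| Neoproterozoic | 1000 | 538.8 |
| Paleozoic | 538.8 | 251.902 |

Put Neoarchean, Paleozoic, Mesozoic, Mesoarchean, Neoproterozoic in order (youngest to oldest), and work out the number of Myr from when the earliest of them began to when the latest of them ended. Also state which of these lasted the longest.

From the excerpt: Neoarchean 2800–2500; Paleozoic 538.8–251.902; Mesozoic 251.902–66; Mesoarchean 3200–2800; Neoproterozoic 1000–538.8 (Ma).
Larger Ma is earlier, so the oldest is Mesoarchean and the youngest is Mesozoic; youngest to oldest: Mesozoic, Paleozoic, Neoproterozoic, Neoarchean, Mesoarchean.
Oldest start 3200 minus youngest end 66 gives 3134 Myr overall.
Individual lengths (start − end): Paleozoic 286.898; Mesoarchean 400; Neoproterozoic 461.2; Mesozoic 185.902; Neoarchean 300. The largest is Neoproterozoic at 461.2 Myr.

Mesozoic, Paleozoic, Neoproterozoic, Neoarchean, Mesoarchean; total span 3134 Myr; longest is Neoproterozoic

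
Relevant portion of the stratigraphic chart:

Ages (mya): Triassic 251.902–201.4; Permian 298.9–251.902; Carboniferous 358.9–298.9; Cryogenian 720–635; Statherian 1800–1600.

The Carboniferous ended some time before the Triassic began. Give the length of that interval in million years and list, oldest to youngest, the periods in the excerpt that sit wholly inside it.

The Carboniferous closes at 298.9 Ma and the Triassic opens at 251.902 Ma, so the interval is 298.9 − 251.902 = 46.998 Myr.
A period fits inside if it starts at or after 298.9 Ma and ends at or before 251.902 Ma; oldest first that gives Permian.

46.998 million years; Permian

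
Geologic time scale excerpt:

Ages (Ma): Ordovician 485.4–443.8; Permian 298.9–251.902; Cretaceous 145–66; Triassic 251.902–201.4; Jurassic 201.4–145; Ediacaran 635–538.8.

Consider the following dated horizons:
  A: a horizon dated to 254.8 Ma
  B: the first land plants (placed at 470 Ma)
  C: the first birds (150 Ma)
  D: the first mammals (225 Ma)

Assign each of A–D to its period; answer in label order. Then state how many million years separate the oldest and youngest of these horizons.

A: 254.8 Ma lies in 298.9–251.902 Ma, so Permian.
B: 470 Ma lies in 485.4–443.8 Ma, so Ordovician.
C: 150 Ma lies in 201.4–145 Ma, so Jurassic.
D: 225 Ma lies in 251.902–201.4 Ma, so Triassic.
Oldest = 470 Ma, youngest = 150 Ma → span 320 Myr.

A — Permian; B — Ordovician; C — Jurassic; D — Triassic; span 320 million years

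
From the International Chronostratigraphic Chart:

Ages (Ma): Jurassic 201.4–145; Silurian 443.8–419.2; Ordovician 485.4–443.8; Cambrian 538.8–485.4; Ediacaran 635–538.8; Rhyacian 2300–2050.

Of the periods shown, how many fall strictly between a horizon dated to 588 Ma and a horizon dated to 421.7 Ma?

2

The older date is 588 Ma and the younger is 421.7 Ma.
Periods with start < 588 and end > 421.7 Ma: Cambrian (538.8–485.4), Ordovician (485.4–443.8).
That is 2 complete periods.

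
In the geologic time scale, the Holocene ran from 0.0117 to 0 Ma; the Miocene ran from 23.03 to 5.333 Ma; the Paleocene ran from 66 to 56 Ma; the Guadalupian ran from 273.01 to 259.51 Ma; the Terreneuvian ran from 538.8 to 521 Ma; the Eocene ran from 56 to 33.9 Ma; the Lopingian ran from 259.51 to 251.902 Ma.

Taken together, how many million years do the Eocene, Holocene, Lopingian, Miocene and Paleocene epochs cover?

Duration is start − end for each: (56 − 33.9) + (0.0117 − 0) + (259.51 − 251.902) + (23.03 − 5.333) + (66 − 56).
That is 22.1 + 0.0117 + 7.608 + 17.697 + 10, which totals 57.4167 million years.

57.4167 million years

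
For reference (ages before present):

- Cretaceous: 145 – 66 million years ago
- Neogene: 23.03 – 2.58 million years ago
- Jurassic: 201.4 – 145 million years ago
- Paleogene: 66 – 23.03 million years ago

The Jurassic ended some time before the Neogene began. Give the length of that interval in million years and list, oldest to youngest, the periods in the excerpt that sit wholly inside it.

The Jurassic closes at 145 Ma and the Neogene opens at 23.03 Ma, so the interval is 145 − 23.03 = 121.97 Myr.
A period fits inside if it starts at or after 145 Ma and ends at or before 23.03 Ma; oldest first that gives Cretaceous, Paleogene.

121.97 million years; Cretaceous, Paleogene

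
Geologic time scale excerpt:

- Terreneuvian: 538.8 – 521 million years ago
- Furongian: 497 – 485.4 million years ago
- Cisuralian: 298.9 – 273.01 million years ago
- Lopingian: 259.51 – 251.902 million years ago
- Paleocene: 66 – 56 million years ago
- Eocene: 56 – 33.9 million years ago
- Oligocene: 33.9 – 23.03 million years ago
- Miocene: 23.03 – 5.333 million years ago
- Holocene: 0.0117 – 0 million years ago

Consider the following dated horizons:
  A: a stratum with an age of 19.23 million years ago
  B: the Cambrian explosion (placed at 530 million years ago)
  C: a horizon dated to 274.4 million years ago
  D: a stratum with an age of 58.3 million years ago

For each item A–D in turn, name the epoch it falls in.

Match each age against the start–end ranges in the excerpt: A = 19.23 Ma → Miocene (23.03–5.333); B = 530 Ma → Terreneuvian (538.8–521); C = 274.4 Ma → Cisuralian (298.9–273.01); D = 58.3 Ma → Paleocene (66–56).

A — Miocene; B — Terreneuvian; C — Cisuralian; D — Paleocene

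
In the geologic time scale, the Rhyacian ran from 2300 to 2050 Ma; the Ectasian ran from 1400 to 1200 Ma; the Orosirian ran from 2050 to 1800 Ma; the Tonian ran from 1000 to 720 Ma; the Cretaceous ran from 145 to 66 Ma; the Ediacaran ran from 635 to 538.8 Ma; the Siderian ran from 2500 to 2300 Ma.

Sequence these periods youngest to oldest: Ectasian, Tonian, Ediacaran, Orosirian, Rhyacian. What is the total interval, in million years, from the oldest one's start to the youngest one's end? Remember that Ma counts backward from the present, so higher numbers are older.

From the excerpt: Ectasian 1400–1200; Tonian 1000–720; Ediacaran 635–538.8; Orosirian 2050–1800; Rhyacian 2300–2050 (Ma).
Larger Ma is earlier, so the oldest is Rhyacian and the youngest is Ediacaran; youngest to oldest: Ediacaran, Tonian, Ectasian, Orosirian, Rhyacian.
Oldest start 2300 minus youngest end 538.8 gives 1761.2 Myr overall.

Ediacaran, Tonian, Ectasian, Orosirian, Rhyacian; total span 1761.2 Myr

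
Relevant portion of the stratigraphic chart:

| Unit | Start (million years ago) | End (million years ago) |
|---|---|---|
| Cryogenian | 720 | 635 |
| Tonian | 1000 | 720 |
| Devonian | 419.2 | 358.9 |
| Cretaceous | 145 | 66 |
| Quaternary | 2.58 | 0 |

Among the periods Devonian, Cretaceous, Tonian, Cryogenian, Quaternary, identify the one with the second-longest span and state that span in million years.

Durations: Devonian 60.3; Cretaceous 79; Tonian 280; Cryogenian 85; Quaternary 2.58 Myr.
Sorted longest-first: Tonian (280), Cryogenian (85), Cretaceous (79), Devonian (60.3), Quaternary (2.58).
The second longest is Cryogenian at 85 Myr.

Cryogenian, 85 million years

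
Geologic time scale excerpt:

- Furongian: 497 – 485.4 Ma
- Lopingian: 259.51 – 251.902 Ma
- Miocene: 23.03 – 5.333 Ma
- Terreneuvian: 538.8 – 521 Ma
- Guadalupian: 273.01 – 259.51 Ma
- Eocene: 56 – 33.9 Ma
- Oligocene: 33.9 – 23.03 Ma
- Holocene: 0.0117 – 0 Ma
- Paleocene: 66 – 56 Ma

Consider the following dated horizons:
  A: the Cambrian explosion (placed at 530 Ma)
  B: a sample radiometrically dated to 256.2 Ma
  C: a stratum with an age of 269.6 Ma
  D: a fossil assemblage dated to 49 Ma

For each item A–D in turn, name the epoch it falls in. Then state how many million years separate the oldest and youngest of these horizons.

A: 530 Ma lies in 538.8–521 Ma, so Terreneuvian.
B: 256.2 Ma lies in 259.51–251.902 Ma, so Lopingian.
C: 269.6 Ma lies in 273.01–259.51 Ma, so Guadalupian.
D: 49 Ma lies in 56–33.9 Ma, so Eocene.
Oldest = 530 Ma, youngest = 49 Ma → span 481 Myr.

A — Terreneuvian; B — Lopingian; C — Guadalupian; D — Eocene; span 481 million years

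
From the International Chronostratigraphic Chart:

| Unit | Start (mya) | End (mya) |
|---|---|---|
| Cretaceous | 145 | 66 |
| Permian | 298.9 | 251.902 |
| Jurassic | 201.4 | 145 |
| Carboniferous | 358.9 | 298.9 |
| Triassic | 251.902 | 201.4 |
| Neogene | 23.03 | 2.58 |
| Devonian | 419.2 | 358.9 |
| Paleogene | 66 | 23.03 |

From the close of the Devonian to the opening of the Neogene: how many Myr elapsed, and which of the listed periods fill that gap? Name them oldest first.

335.87 million years; Carboniferous, Permian, Triassic, Jurassic, Cretaceous, Paleogene

The Devonian closes at 358.9 Ma and the Neogene opens at 23.03 Ma, so the interval is 358.9 − 23.03 = 335.87 Myr.
A period fits inside if it starts at or after 358.9 Ma and ends at or before 23.03 Ma; oldest first that gives Carboniferous, Permian, Triassic, Jurassic, Cretaceous, Paleogene.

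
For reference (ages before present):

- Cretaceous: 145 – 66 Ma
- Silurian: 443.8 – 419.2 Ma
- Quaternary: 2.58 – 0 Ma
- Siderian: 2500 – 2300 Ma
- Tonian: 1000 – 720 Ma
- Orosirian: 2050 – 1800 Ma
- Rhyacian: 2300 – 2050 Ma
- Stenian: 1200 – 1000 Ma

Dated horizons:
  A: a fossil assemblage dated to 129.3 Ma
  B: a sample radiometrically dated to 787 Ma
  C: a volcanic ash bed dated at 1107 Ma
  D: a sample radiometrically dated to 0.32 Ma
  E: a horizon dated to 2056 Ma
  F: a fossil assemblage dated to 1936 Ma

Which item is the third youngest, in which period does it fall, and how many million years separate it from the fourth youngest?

Sorted youngest-first by Ma: D (0.32), A (129.3), B (787), C (1107), F (1936), E (2056).
The third youngest is B at 787 Ma, which lies in 1000–720 Ma: the Tonian.
The fourth youngest is C at 1107 Ma; separation = |787 − 1107| = 320 Myr.

B, in the Tonian; 320 million years to C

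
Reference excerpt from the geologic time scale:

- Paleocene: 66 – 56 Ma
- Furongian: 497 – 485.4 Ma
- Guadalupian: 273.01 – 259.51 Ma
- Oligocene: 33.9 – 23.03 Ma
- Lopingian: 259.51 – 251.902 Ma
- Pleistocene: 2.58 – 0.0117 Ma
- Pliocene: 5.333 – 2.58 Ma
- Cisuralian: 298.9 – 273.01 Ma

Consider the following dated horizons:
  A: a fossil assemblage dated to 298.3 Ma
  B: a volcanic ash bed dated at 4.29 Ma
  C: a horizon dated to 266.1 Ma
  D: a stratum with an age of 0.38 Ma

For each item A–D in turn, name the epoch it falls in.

A — Cisuralian; B — Pliocene; C — Guadalupian; D — Pleistocene

Match each age against the start–end ranges in the excerpt: A = 298.3 Ma → Cisuralian (298.9–273.01); B = 4.29 Ma → Pliocene (5.333–2.58); C = 266.1 Ma → Guadalupian (273.01–259.51); D = 0.38 Ma → Pleistocene (2.58–0.0117).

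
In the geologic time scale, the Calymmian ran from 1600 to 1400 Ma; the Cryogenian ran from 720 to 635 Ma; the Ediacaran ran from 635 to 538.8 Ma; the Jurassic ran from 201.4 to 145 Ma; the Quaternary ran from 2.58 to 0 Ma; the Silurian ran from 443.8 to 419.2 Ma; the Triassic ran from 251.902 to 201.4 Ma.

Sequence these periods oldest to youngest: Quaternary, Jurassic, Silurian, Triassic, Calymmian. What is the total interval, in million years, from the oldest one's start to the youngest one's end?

From the excerpt: Quaternary 2.58–0; Jurassic 201.4–145; Silurian 443.8–419.2; Triassic 251.902–201.4; Calymmian 1600–1400 (Ma).
Larger Ma is earlier, so the oldest is Calymmian and the youngest is Quaternary; oldest to youngest: Calymmian, Silurian, Triassic, Jurassic, Quaternary.
Oldest start 1600 minus youngest end 0 gives 1600 Myr overall.

Calymmian, Silurian, Triassic, Jurassic, Quaternary; total span 1600 Myr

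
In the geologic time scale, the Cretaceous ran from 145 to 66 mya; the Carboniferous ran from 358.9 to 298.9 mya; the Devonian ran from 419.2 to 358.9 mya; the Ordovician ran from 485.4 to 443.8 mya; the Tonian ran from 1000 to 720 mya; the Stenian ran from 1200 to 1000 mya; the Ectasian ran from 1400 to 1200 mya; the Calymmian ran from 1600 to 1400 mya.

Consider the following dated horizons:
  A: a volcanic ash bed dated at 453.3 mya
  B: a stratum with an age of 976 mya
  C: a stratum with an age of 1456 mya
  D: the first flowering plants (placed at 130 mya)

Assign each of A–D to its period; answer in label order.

A — Ordovician; B — Tonian; C — Calymmian; D — Cretaceous

A: 453.3 Ma lies in 485.4–443.8 Ma, so Ordovician.
B: 976 Ma lies in 1000–720 Ma, so Tonian.
C: 1456 Ma lies in 1600–1400 Ma, so Calymmian.
D: 130 Ma lies in 145–66 Ma, so Cretaceous.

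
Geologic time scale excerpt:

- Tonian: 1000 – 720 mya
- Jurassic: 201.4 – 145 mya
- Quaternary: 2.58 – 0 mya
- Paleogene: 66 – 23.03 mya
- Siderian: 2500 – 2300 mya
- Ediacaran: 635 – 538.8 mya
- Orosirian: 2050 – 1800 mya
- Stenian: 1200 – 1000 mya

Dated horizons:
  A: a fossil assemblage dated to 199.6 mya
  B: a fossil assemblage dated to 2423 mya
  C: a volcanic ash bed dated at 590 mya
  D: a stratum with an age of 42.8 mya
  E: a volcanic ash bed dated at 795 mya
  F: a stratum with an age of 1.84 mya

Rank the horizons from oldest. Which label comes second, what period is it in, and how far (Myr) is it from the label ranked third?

E, in the Tonian; 205 million years to C

Larger Ma means older, so oldest first: B 2423 > E 795 > C 590 > A 199.6 > D 42.8 > F 1.84.
Counting 2 along gives E (795 Ma); the excerpt puts that inside the Tonian, 1000–720 Ma.
Next in line is C (590 Ma), and 795 − 590 = 205 Myr.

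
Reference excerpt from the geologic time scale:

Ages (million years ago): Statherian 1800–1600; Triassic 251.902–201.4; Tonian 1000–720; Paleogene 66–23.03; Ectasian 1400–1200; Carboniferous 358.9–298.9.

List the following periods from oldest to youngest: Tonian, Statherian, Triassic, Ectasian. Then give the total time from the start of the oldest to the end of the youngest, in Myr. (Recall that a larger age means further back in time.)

Statherian → Ectasian → Tonian → Triassic; total span 1598.6 Myr

Start ages (Ma): Statherian 1800, Ectasian 1400, Tonian 1000, Triassic 251.902.
Ordered oldest to youngest: Statherian, Ectasian, Tonian, Triassic.
Span = 1800 − 201.4 = 1598.6 Myr.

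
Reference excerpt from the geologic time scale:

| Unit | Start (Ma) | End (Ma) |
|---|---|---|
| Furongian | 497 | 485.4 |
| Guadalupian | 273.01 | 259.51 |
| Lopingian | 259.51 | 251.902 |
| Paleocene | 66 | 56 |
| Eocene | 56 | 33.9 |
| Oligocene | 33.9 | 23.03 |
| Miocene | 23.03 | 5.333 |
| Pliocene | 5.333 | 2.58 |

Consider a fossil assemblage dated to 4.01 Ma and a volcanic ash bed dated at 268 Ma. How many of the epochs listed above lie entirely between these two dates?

5

268 Ma sits inside the Guadalupian (273.01–259.51) and 4.01 Ma inside the Pliocene (5.333–2.58); neither of those is wholly between the two dates.
The listed epochs lying completely between them are Lopingian, Paleocene, Eocene, Oligocene, Miocene — 5 in all.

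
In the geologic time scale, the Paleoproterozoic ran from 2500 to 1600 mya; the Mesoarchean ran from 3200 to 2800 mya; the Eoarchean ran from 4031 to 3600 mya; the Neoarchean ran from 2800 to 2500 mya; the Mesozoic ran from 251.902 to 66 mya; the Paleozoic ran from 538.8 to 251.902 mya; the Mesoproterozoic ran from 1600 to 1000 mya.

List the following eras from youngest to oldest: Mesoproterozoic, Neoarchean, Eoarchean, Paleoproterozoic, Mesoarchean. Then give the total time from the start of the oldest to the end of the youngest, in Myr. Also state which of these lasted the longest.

Start ages (Ma): Eoarchean 4031, Mesoarchean 3200, Neoarchean 2800, Paleoproterozoic 2500, Mesoproterozoic 1600.
Ordered youngest to oldest: Mesoproterozoic, Paleoproterozoic, Neoarchean, Mesoarchean, Eoarchean.
Span = 4031 − 1000 = 3031 Myr.
Durations: Neoarchean 300, Paleoproterozoic 900, Mesoproterozoic 600, Mesoarchean 400, Eoarchean 431 → longest is Paleoproterozoic (900 Myr).

Mesoproterozoic, Paleoproterozoic, Neoarchean, Mesoarchean, Eoarchean; total span 3031 Myr; longest is Paleoproterozoic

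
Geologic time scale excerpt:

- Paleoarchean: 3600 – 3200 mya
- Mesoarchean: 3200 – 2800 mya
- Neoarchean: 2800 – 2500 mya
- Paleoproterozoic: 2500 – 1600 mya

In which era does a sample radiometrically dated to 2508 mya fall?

2508 Ma lies between 2800 and 2500 Ma, so it falls in the Neoarchean.

Neoarchean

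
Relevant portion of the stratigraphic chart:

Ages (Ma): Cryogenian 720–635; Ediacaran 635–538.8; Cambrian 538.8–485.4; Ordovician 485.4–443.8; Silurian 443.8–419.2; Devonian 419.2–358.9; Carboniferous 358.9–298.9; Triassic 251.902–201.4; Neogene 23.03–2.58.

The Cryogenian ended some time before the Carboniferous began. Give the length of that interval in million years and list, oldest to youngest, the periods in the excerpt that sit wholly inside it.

276.1 million years; Ediacaran, Cambrian, Ordovician, Silurian, Devonian

End of Cryogenian = 635 Ma; start of Carboniferous = 358.9 Ma.
Gap = 635 − 358.9 = 276.1 Myr.
Periods wholly inside 635–358.9 Ma: Ediacaran (635–538.8), Cambrian (538.8–485.4), Ordovician (485.4–443.8), Silurian (443.8–419.2), Devonian (419.2–358.9).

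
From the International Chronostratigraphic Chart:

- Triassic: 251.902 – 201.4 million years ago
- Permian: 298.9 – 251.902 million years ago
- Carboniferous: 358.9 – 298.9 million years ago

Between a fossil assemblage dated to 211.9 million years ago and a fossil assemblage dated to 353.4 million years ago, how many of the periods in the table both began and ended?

1

353.4 Ma sits inside the Carboniferous (358.9–298.9) and 211.9 Ma inside the Triassic (251.902–201.4); neither of those is wholly between the two dates.
The listed periods lying completely between them are Permian — 1 in all.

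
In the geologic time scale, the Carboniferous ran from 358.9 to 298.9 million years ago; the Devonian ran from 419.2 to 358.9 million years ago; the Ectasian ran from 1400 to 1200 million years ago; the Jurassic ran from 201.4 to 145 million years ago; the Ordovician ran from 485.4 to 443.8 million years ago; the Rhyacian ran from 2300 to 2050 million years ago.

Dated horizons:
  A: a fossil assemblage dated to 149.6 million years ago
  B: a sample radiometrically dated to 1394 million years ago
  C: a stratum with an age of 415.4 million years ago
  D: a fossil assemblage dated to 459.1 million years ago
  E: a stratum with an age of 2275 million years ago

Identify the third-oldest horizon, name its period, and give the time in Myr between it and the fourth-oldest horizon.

D, in the Ordovician; 43.7 million years to C

Sorted oldest-first by Ma: E (2275), B (1394), D (459.1), C (415.4), A (149.6).
The third oldest is D at 459.1 Ma, which lies in 485.4–443.8 Ma: the Ordovician.
The fourth oldest is C at 415.4 Ma; separation = |459.1 − 415.4| = 43.7 Myr.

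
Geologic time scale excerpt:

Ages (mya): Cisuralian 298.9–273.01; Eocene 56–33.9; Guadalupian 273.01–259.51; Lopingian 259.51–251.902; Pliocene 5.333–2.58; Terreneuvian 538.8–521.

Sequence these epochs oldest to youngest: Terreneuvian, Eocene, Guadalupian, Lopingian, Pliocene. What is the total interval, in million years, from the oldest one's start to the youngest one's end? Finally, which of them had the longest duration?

Terreneuvian, Guadalupian, Lopingian, Eocene, Pliocene; total span 536.22 Myr; longest is Eocene

From the excerpt: Terreneuvian 538.8–521; Eocene 56–33.9; Guadalupian 273.01–259.51; Lopingian 259.51–251.902; Pliocene 5.333–2.58 (Ma).
Larger Ma is earlier, so the oldest is Terreneuvian and the youngest is Pliocene; oldest to youngest: Terreneuvian, Guadalupian, Lopingian, Eocene, Pliocene.
Oldest start 538.8 minus youngest end 2.58 gives 536.22 Myr overall.
Individual lengths (start − end): Guadalupian 13.5; Lopingian 7.608; Terreneuvian 17.8; Eocene 22.1; Pliocene 2.753. The largest is Eocene at 22.1 Myr.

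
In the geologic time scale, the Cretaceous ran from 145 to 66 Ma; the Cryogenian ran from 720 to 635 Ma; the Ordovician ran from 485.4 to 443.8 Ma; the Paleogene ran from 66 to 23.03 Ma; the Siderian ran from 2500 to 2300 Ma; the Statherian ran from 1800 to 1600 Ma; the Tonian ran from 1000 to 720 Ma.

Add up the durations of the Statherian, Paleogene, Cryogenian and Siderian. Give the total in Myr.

527.97 million years

Each duration: Statherian = 200; Paleogene = 42.97; Cryogenian = 85; Siderian = 200.
Sum: 200 + 42.97 + 85 + 200 = 527.97 Myr.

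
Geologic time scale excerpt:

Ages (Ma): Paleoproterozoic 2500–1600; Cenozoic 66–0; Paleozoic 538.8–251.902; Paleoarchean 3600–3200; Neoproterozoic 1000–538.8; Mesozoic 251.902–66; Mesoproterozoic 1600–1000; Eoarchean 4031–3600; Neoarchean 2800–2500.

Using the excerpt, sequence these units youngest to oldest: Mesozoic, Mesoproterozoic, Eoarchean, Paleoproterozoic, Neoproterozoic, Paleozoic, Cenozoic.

Read off each span (Ma): Mesozoic 251.902–66; Mesoproterozoic 1600–1000; Eoarchean 4031–3600; Paleoproterozoic 2500–1600; Neoproterozoic 1000–538.8; Paleozoic 538.8–251.902; Cenozoic 66–0.
Larger Ma is older, so oldest→youngest is Eoarchean, Paleoproterozoic, Mesoproterozoic, Neoproterozoic, Paleozoic, Mesozoic, Cenozoic; reverse it for youngest→oldest.

Cenozoic, Mesozoic, Paleozoic, Neoproterozoic, Mesoproterozoic, Paleoproterozoic, Eoarchean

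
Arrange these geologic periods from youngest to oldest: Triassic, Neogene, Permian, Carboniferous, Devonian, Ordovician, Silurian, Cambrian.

Group by era (each group listed oldest first) — Paleozoic: Cambrian, Ordovician, Silurian, Devonian, Carboniferous, Permian; Mesozoic: Triassic; Cenozoic: Neogene. The eras run Paleozoic → Mesozoic → Cenozoic. Concatenating the groups in that era order and then reversing gives youngest to oldest.

Neogene, then Triassic, then Permian, then Carboniferous, then Devonian, then Silurian, then Ordovician, then Cambrian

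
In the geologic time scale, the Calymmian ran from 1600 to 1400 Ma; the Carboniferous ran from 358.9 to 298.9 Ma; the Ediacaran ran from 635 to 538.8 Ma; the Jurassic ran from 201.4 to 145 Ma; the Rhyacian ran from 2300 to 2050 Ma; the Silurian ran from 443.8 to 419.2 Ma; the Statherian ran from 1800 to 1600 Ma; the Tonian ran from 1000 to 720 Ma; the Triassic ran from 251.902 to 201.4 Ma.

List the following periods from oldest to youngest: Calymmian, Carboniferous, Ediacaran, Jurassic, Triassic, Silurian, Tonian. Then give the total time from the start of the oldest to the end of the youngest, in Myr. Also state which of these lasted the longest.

Calymmian, Tonian, Ediacaran, Silurian, Carboniferous, Triassic, Jurassic; total span 1455 Myr; longest is Tonian

From the excerpt: Calymmian 1600–1400; Carboniferous 358.9–298.9; Ediacaran 635–538.8; Jurassic 201.4–145; Triassic 251.902–201.4; Silurian 443.8–419.2; Tonian 1000–720 (Ma).
Larger Ma is earlier, so the oldest is Calymmian and the youngest is Jurassic; oldest to youngest: Calymmian, Tonian, Ediacaran, Silurian, Carboniferous, Triassic, Jurassic.
Oldest start 1600 minus youngest end 145 gives 1455 Myr overall.
Individual lengths (start − end): Triassic 50.502; Ediacaran 96.2; Carboniferous 60; Silurian 24.6; Calymmian 200; Tonian 280; Jurassic 56.4. The largest is Tonian at 280 Myr.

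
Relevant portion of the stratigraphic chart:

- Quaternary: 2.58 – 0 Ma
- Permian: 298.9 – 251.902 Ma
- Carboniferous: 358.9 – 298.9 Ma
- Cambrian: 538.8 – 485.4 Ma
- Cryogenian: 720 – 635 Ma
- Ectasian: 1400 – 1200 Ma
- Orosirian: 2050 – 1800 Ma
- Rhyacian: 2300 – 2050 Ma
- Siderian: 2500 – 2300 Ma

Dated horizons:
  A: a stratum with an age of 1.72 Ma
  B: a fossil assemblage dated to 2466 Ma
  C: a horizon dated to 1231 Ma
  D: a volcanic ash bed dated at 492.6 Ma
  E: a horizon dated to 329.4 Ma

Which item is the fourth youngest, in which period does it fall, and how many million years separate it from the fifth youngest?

C, in the Ectasian; 1235 million years to B

Sorted youngest-first by Ma: A (1.72), E (329.4), D (492.6), C (1231), B (2466).
The fourth youngest is C at 1231 Ma, which lies in 1400–1200 Ma: the Ectasian.
The fifth youngest is B at 2466 Ma; separation = |1231 − 2466| = 1235 Myr.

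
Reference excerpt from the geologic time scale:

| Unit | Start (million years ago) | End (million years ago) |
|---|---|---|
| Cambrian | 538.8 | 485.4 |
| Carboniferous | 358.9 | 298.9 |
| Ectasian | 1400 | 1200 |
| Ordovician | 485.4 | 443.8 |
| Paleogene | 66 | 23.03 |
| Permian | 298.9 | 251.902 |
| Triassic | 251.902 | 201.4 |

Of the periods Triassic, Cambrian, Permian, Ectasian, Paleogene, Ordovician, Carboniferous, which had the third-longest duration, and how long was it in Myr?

Cambrian, 53.4 million years

Durations: Triassic 50.502; Cambrian 53.4; Permian 46.998; Ectasian 200; Paleogene 42.97; Ordovician 41.6; Carboniferous 60 Myr.
Sorted longest-first: Ectasian (200), Carboniferous (60), Cambrian (53.4), Triassic (50.502), Permian (46.998), Paleogene (42.97), Ordovician (41.6).
The third longest is Cambrian at 53.4 Myr.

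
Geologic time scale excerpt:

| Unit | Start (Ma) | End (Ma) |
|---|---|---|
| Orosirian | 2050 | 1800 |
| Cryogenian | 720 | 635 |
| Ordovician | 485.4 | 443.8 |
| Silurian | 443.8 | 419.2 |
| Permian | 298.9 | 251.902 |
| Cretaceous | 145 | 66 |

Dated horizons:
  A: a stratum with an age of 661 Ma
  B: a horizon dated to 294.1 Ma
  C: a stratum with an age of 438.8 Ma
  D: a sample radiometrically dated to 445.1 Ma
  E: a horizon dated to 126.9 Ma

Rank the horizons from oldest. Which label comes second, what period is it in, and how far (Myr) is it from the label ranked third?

D, in the Ordovician; 6.3 million years to C

Sorted oldest-first by Ma: A (661), D (445.1), C (438.8), B (294.1), E (126.9).
The second oldest is D at 445.1 Ma, which lies in 485.4–443.8 Ma: the Ordovician.
The third oldest is C at 438.8 Ma; separation = |445.1 − 438.8| = 6.3 Myr.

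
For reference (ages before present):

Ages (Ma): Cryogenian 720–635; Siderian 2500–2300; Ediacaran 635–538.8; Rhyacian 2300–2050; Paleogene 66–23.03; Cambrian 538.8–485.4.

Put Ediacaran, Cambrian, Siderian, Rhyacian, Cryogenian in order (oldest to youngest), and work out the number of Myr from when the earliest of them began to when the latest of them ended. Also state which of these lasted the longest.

Siderian, Rhyacian, Cryogenian, Ediacaran, Cambrian; total span 2014.6 Myr; longest is Rhyacian

Start ages (Ma): Siderian 2500, Rhyacian 2300, Cryogenian 720, Ediacaran 635, Cambrian 538.8.
Ordered oldest to youngest: Siderian, Rhyacian, Cryogenian, Ediacaran, Cambrian.
Span = 2500 − 485.4 = 2014.6 Myr.
Durations: Cambrian 53.4, Ediacaran 96.2, Cryogenian 85, Siderian 200, Rhyacian 250 → longest is Rhyacian (250 Myr).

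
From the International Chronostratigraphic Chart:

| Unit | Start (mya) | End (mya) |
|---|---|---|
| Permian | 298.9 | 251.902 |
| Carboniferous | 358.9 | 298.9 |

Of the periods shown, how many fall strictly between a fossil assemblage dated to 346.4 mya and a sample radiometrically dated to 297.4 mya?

0

Checking each listed span, none has both start < 346.4 Ma and end > 297.4 Ma — every period straddles one of the two dates or lies outside them — so the count is 0.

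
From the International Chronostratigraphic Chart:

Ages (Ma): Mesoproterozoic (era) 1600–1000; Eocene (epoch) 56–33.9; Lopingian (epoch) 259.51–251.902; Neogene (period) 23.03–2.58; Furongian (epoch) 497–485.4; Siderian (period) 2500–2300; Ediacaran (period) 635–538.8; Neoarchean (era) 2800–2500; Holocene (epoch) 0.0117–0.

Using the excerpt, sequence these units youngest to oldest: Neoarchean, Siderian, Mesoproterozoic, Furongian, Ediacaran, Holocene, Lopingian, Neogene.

Holocene, Neogene, Lopingian, Furongian, Ediacaran, Mesoproterozoic, Siderian, Neoarchean

The oldest of these is Neoarchean (starts 2800 Ma) and the youngest is Holocene (ends 0 Ma).
In between, by decreasing start age: Siderian (2500), Mesoproterozoic (1600), Ediacaran (635), Furongian (497), Lopingian (259.51), Neogene (23.03).
Listing youngest first means reversing that sequence.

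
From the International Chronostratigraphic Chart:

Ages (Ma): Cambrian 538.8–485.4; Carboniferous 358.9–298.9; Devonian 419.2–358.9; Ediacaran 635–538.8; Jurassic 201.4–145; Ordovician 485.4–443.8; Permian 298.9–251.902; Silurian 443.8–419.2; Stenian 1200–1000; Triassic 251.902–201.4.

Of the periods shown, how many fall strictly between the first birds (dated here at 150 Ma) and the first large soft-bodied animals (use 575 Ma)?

7

The older date is 575 Ma and the younger is 150 Ma.
Periods with start < 575 and end > 150 Ma: Cambrian (538.8–485.4), Ordovician (485.4–443.8), Silurian (443.8–419.2), Devonian (419.2–358.9), Carboniferous (358.9–298.9), Permian (298.9–251.902), Triassic (251.902–201.4).
That is 7 complete periods.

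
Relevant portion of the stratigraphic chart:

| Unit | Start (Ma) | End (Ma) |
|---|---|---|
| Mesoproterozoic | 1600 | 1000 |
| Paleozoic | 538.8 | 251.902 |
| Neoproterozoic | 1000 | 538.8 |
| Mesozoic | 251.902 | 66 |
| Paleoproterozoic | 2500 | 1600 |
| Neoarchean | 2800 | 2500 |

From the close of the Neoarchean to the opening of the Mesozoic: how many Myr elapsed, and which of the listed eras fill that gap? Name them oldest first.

2248.098 million years; Paleoproterozoic, Mesoproterozoic, Neoproterozoic, Paleozoic

The Neoarchean closes at 2500 Ma and the Mesozoic opens at 251.902 Ma, so the interval is 2500 − 251.902 = 2248.098 Myr.
An era fits inside if it starts at or after 2500 Ma and ends at or before 251.902 Ma; oldest first that gives Paleoproterozoic, Mesoproterozoic, Neoproterozoic, Paleozoic.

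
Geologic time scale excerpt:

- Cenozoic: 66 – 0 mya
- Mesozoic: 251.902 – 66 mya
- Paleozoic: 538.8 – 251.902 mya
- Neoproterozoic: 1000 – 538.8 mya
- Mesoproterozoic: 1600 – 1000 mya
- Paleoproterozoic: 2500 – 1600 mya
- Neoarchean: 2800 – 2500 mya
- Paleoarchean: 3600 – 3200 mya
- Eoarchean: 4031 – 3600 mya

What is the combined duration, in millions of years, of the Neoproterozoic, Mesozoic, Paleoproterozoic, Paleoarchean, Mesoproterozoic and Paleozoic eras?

2834 million years

Each duration: Neoproterozoic = 461.2; Mesozoic = 185.902; Paleoproterozoic = 900; Paleoarchean = 400; Mesoproterozoic = 600; Paleozoic = 286.898.
Sum: 461.2 + 185.902 + 900 + 400 + 600 + 286.898 = 2834 Myr.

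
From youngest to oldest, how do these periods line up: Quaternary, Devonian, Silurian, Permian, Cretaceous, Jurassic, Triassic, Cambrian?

Quaternary → Cretaceous → Jurassic → Triassic → Permian → Devonian → Silurian → Cambrian

Group by era (each group listed oldest first) — Paleozoic: Cambrian, Silurian, Devonian, Permian; Mesozoic: Triassic, Jurassic, Cretaceous; Cenozoic: Quaternary. The eras run Paleozoic → Mesozoic → Cenozoic. Concatenating the groups in that era order and then reversing gives youngest to oldest.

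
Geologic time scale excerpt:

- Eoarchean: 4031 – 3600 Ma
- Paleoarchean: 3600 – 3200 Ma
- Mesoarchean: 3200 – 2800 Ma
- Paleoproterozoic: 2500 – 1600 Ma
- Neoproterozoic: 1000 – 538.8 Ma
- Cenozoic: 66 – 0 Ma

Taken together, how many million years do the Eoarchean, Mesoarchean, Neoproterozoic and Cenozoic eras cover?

1358.2 million years

Duration is start − end for each: (4031 − 3600) + (3200 − 2800) + (1000 − 538.8) + (66 − 0).
That is 431 + 400 + 461.2 + 66, which totals 1358.2 million years.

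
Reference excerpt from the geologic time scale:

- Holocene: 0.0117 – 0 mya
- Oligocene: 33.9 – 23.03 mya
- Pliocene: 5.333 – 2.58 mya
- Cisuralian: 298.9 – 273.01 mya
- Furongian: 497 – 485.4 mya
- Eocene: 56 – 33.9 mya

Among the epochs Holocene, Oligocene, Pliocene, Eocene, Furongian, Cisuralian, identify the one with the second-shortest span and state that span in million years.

Durations: Holocene 0.0117; Oligocene 10.87; Pliocene 2.753; Eocene 22.1; Furongian 11.6; Cisuralian 25.89 Myr.
Sorted shortest-first: Holocene (0.0117), Pliocene (2.753), Oligocene (10.87), Furongian (11.6), Eocene (22.1), Cisuralian (25.89).
The second shortest is Pliocene at 2.753 Myr.

Pliocene, 2.753 million years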